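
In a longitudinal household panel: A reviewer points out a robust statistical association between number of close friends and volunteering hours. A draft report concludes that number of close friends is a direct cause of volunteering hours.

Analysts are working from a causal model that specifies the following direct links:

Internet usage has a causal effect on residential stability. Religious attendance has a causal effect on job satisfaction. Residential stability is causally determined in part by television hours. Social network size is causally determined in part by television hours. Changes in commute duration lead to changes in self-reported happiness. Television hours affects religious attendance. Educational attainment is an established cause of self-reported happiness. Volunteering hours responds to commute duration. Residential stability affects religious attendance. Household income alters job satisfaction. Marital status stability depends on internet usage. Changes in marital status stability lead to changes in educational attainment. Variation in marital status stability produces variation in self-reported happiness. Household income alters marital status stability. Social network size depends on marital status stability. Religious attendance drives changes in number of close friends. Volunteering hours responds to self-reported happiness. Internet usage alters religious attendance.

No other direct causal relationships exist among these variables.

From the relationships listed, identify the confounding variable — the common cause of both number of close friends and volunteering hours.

Internet usage has a causal path to number of close friends (internet usage → religious attendance → number of close friends) and a separate causal path to volunteering hours (internet usage → marital status stability → self-reported happiness → volunteering hours), so it is a common cause of both.
No stated relationship gives number of close friends a causal route to volunteering hours, so the correlation is explained by the shared upstream cause rather than a direct effect.

internet usage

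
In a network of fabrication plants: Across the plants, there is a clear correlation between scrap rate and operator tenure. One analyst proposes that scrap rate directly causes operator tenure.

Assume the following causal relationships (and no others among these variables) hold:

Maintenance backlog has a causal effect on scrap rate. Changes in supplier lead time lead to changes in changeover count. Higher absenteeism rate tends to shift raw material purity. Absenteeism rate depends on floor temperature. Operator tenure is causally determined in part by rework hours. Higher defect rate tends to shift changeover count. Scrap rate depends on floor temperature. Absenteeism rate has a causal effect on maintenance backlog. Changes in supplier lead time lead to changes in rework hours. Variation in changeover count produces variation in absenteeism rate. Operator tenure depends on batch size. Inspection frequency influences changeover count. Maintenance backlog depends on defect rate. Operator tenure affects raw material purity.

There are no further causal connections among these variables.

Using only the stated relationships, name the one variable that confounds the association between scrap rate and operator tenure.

Supplier lead time has a causal path to scrap rate (supplier lead time → changeover count → absenteeism rate → maintenance backlog → scrap rate) and a separate causal path to operator tenure (supplier lead time → rework hours → operator tenure), so it is a common cause of both.
No stated relationship gives scrap rate a causal route to operator tenure, so the correlation is explained by the shared upstream cause rather than a direct effect.

supplier lead time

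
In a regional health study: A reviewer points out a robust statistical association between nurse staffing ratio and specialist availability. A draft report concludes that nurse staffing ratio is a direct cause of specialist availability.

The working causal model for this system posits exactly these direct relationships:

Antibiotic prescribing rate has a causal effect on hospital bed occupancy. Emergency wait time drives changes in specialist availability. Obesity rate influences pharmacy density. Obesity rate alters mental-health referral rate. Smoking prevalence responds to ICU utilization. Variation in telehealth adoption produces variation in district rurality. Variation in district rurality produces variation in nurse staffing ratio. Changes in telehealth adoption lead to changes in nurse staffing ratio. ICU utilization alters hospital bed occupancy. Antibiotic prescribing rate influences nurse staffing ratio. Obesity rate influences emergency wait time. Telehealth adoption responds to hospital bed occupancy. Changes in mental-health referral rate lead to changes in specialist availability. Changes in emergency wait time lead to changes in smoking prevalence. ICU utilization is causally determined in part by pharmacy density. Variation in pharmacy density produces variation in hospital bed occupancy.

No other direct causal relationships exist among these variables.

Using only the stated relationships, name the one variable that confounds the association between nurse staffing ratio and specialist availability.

obesity rate

Obesity rate has a causal path to nurse staffing ratio (obesity rate → pharmacy density → hospital bed occupancy → telehealth adoption → nurse staffing ratio) and a separate causal path to specialist availability (obesity rate → mental-health referral rate → specialist availability), so it is a common cause of both.
No stated relationship gives nurse staffing ratio a causal route to specialist availability, so the correlation is explained by the shared upstream cause rather than a direct effect.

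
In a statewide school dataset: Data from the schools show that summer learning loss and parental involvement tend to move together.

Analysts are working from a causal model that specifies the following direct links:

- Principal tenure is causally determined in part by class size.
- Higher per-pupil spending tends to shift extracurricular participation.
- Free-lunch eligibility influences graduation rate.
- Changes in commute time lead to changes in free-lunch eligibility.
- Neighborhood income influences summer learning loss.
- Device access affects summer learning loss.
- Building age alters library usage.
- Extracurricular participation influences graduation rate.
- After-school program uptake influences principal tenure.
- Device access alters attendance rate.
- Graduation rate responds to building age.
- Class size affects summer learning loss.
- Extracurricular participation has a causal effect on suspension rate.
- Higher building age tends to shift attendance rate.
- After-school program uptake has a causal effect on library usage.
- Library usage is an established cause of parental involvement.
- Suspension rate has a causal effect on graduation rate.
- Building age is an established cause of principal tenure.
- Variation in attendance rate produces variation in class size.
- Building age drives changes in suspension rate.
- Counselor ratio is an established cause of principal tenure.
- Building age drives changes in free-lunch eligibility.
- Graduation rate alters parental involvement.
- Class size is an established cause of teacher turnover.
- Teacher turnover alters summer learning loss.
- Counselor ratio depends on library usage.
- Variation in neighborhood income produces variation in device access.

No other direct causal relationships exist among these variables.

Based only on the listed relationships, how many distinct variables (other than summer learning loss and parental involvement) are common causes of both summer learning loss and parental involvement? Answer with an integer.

1

The common causes are: building age (to summer learning loss via building age → attendance rate → class size → summer learning loss; to parental involvement via building age → library usage → parental involvement).
Every other variable lacks a causal path to at least one of summer learning loss and parental involvement.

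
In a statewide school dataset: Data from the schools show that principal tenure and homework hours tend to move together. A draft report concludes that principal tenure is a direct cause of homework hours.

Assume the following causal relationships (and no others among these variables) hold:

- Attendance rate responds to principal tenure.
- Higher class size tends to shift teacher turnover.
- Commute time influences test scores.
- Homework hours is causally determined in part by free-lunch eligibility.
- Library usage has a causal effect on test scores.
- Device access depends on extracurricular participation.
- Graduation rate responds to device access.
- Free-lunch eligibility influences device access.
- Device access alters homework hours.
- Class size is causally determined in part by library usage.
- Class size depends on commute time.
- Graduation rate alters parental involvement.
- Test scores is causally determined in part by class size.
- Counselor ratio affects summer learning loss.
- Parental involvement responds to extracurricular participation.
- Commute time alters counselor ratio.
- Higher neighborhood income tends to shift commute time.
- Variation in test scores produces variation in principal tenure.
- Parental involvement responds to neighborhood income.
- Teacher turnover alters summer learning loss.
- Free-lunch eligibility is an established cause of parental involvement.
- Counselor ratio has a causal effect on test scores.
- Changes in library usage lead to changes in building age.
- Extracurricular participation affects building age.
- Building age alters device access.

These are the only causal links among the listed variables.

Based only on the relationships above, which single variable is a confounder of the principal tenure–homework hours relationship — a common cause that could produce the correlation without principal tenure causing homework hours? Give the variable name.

Library usage has a causal path to principal tenure (library usage → test scores → principal tenure) and a separate causal path to homework hours (library usage → building age → device access → homework hours), so it is a common cause of both.
No stated relationship gives principal tenure a causal route to homework hours, so the correlation is explained by the shared upstream cause rather than a direct effect.

library usage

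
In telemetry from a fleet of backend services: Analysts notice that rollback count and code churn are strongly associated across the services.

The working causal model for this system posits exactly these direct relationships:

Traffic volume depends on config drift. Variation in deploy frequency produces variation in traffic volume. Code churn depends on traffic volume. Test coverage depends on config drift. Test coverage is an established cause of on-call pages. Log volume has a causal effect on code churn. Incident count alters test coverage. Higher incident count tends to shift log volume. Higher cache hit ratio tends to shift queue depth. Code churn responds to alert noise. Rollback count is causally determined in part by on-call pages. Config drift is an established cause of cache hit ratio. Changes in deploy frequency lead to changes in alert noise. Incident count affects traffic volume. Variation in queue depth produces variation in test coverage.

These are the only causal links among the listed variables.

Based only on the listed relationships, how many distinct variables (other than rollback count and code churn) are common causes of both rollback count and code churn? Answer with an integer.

2

The common causes are: config drift (to rollback count via config drift → test coverage → on-call pages → rollback count; to code churn via config drift → traffic volume → code churn); incident count (to rollback count via incident count → test coverage → on-call pages → rollback count; to code churn via incident count → traffic volume → code churn).
Every other variable lacks a causal path to at least one of rollback count and code churn.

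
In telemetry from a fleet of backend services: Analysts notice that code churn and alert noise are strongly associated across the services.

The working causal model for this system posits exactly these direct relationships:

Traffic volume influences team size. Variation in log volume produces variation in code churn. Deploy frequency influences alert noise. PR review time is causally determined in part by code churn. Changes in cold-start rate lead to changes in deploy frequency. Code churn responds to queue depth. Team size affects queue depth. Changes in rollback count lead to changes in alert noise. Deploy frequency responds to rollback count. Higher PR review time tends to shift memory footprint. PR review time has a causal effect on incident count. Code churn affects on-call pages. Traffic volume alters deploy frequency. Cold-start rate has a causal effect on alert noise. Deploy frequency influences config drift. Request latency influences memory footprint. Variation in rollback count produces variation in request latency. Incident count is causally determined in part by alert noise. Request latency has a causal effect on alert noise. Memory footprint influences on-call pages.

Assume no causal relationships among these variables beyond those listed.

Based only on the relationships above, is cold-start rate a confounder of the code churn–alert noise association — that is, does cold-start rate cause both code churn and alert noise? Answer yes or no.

Cold-start rate has no stated causal path to code churn. A confounder must cause both variables, so cold-start rate does not qualify.

no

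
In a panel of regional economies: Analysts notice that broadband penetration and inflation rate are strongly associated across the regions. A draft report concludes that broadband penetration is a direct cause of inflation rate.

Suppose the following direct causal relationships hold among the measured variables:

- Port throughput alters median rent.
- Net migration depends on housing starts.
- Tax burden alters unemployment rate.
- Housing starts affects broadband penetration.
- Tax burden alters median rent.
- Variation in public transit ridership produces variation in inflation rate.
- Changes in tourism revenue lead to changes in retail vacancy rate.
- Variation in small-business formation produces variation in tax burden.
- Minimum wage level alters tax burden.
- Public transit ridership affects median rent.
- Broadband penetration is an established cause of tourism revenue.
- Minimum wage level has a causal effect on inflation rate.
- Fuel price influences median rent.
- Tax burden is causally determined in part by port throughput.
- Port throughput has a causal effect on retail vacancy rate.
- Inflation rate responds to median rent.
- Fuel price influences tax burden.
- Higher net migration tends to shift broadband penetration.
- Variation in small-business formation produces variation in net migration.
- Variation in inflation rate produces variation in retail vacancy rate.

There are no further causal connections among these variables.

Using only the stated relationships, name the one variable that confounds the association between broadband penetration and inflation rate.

Small-business formation has a causal path to broadband penetration (small-business formation → net migration → broadband penetration) and a separate causal path to inflation rate (small-business formation → tax burden → median rent → inflation rate), so it is a common cause of both.
No stated relationship gives broadband penetration a causal route to inflation rate, so the correlation is explained by the shared upstream cause rather than a direct effect.

small-business formation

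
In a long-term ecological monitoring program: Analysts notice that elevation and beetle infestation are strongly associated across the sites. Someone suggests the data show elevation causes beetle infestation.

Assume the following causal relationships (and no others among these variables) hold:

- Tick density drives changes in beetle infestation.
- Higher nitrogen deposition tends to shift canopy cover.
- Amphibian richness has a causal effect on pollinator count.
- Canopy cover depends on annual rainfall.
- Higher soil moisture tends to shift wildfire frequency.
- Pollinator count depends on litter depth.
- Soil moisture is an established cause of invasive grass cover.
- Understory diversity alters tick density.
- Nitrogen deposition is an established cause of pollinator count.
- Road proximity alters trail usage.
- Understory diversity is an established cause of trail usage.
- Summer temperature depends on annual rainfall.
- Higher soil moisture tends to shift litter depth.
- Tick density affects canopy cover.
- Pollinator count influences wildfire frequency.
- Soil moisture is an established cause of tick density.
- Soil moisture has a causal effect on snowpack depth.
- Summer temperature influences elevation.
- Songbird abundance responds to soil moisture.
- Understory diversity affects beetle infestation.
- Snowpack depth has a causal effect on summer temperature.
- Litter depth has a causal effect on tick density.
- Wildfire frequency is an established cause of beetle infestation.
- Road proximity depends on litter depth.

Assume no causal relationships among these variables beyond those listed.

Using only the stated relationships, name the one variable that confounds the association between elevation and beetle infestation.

soil moisture

Soil moisture has a causal path to elevation (soil moisture → snowpack depth → summer temperature → elevation) and a separate causal path to beetle infestation (soil moisture → wildfire frequency → beetle infestation), so it is a common cause of both.
No stated relationship gives elevation a causal route to beetle infestation, so the correlation is explained by the shared upstream cause rather than a direct effect.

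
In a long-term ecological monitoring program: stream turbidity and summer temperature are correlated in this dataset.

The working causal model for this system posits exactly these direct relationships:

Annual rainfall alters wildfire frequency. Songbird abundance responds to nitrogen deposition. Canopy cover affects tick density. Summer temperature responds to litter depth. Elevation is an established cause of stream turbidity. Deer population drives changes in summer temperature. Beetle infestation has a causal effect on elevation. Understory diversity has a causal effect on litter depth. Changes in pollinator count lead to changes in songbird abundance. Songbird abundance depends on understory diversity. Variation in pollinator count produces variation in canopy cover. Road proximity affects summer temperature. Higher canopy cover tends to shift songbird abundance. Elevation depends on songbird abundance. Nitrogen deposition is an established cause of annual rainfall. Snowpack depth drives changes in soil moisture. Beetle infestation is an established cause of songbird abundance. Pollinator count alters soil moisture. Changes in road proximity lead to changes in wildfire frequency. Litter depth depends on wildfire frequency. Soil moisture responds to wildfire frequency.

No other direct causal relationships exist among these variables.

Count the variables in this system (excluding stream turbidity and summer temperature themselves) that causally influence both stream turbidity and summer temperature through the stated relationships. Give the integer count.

The common causes are: nitrogen deposition (to stream turbidity via nitrogen deposition → songbird abundance → elevation → stream turbidity; to summer temperature via nitrogen deposition → annual rainfall → wildfire frequency → litter depth → summer temperature); understory diversity (to stream turbidity via understory diversity → songbird abundance → elevation → stream turbidity; to summer temperature via understory diversity → litter depth → summer temperature).
Every other variable lacks a causal path to at least one of stream turbidity and summer temperature.

2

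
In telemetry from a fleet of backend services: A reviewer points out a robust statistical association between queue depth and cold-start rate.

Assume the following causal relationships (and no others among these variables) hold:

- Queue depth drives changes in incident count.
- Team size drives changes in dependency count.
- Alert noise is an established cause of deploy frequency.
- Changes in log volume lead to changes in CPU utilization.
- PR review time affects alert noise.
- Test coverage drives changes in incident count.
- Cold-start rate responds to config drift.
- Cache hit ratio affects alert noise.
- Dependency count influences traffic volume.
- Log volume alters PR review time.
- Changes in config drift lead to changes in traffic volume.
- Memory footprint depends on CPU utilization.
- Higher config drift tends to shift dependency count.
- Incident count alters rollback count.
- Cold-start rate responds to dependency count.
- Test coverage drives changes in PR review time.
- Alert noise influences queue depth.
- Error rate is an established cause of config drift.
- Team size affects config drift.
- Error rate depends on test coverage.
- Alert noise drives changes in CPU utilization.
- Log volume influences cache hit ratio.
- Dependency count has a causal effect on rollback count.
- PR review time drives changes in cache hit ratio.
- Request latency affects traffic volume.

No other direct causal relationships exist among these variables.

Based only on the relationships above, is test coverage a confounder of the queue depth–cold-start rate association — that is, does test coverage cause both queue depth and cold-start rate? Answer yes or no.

yes

Test coverage has a causal path to queue depth (test coverage → PR review time → alert noise → queue depth) and to cold-start rate (test coverage → error rate → config drift → cold-start rate), so it is a common cause of both — a confounder.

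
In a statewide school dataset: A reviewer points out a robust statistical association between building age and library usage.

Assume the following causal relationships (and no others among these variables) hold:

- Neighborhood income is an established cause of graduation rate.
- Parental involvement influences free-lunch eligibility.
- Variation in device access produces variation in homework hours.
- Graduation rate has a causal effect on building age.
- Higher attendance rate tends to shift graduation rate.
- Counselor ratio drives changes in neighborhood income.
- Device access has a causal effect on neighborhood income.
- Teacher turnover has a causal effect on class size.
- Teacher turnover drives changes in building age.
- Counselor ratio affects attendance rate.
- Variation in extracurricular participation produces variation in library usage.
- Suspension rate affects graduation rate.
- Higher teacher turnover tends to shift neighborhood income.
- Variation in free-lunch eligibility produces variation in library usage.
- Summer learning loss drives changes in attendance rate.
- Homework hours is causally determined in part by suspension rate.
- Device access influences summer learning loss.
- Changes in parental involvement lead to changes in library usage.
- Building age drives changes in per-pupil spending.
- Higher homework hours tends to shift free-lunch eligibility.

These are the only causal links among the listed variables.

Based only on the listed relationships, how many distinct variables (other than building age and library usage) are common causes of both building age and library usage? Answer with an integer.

The common causes are: device access (to building age via device access → neighborhood income → graduation rate → building age; to library usage via device access → homework hours → free-lunch eligibility → library usage); suspension rate (to building age via suspension rate → graduation rate → building age; to library usage via suspension rate → homework hours → free-lunch eligibility → library usage).
Every other variable lacks a causal path to at least one of building age and library usage.

2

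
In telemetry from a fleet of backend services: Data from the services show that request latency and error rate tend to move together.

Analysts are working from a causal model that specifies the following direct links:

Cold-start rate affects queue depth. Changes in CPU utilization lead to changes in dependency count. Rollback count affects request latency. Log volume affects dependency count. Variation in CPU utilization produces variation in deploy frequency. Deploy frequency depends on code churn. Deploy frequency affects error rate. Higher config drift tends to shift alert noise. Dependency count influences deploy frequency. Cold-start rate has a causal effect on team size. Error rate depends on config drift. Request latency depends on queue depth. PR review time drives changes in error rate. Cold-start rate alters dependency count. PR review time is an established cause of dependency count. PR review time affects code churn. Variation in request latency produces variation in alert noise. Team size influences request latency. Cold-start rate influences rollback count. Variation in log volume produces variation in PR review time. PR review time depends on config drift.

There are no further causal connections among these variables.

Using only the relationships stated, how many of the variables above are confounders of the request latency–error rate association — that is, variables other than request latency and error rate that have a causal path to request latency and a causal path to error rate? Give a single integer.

The common causes are: cold-start rate (to request latency via cold-start rate → team size → request latency; to error rate via cold-start rate → dependency count → deploy frequency → error rate).
Every other variable lacks a causal path to at least one of request latency and error rate.

1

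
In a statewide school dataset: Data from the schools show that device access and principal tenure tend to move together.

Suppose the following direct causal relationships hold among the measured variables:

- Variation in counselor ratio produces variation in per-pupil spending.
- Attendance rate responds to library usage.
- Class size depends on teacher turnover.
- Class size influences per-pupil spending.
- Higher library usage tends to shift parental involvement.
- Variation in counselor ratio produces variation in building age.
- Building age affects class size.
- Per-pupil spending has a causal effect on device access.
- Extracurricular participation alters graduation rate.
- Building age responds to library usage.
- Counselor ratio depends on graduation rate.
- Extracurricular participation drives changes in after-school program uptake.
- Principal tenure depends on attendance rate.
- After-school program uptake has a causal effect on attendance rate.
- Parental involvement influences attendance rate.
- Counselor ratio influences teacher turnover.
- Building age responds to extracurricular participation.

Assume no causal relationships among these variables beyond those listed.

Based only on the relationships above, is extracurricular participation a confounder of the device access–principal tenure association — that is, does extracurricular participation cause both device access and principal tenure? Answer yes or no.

Extracurricular participation has a causal path to device access (extracurricular participation → building age → class size → per-pupil spending → device access) and to principal tenure (extracurricular participation → after-school program uptake → attendance rate → principal tenure), so it is a common cause of both — a confounder.

yes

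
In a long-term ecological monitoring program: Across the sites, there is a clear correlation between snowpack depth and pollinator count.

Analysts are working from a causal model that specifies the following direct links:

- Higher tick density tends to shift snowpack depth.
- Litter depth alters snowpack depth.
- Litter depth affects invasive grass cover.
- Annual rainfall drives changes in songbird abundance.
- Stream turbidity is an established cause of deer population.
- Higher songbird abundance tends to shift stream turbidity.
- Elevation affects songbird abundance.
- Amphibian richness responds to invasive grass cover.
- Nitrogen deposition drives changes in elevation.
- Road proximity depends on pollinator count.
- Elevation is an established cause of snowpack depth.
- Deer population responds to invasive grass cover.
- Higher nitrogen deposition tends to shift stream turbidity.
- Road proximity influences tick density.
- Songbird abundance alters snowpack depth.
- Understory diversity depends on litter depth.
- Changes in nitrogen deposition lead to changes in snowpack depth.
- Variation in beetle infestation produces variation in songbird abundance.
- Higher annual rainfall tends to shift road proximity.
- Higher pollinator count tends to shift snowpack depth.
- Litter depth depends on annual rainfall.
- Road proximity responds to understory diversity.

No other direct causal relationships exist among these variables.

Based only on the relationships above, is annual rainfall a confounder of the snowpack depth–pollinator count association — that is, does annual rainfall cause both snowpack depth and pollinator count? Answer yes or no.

no

Annual rainfall has no stated causal path to pollinator count. A confounder must cause both variables, so annual rainfall does not qualify.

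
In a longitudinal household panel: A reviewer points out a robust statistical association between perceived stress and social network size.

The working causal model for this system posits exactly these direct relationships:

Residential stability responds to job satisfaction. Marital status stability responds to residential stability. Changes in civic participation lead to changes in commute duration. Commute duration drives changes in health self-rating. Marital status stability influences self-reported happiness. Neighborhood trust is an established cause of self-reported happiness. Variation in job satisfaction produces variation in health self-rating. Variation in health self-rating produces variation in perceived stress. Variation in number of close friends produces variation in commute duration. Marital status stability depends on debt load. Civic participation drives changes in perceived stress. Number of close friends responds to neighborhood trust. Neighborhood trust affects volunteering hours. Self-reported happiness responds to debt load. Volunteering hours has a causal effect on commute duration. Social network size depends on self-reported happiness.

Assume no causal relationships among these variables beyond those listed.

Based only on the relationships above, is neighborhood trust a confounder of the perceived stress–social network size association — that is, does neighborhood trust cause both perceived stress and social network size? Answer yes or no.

yes

Neighborhood trust has a causal path to perceived stress (neighborhood trust → number of close friends → commute duration → health self-rating → perceived stress) and to social network size (neighborhood trust → self-reported happiness → social network size), so it is a common cause of both — a confounder.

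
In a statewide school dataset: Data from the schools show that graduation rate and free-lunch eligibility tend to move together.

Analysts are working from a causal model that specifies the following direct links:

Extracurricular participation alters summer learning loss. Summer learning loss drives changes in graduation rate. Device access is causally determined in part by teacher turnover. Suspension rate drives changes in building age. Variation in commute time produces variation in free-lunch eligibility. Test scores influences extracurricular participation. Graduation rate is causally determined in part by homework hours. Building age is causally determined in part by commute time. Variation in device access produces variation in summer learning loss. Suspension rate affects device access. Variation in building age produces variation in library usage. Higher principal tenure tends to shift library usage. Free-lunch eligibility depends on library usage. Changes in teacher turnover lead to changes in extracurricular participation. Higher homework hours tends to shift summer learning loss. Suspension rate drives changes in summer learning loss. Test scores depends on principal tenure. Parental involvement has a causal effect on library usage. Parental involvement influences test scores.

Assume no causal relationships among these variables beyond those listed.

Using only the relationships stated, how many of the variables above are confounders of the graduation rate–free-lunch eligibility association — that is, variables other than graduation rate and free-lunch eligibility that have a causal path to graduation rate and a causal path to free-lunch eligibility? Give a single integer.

The common causes are: parental involvement (to graduation rate via parental involvement → test scores → extracurricular participation → summer learning loss → graduation rate; to free-lunch eligibility via parental involvement → library usage → free-lunch eligibility); principal tenure (to graduation rate via principal tenure → test scores → extracurricular participation → summer learning loss → graduation rate; to free-lunch eligibility via principal tenure → library usage → free-lunch eligibility); suspension rate (to graduation rate via suspension rate → summer learning loss → graduation rate; to free-lunch eligibility via suspension rate → building age → library usage → free-lunch eligibility).
Every other variable lacks a causal path to at least one of graduation rate and free-lunch eligibility.

3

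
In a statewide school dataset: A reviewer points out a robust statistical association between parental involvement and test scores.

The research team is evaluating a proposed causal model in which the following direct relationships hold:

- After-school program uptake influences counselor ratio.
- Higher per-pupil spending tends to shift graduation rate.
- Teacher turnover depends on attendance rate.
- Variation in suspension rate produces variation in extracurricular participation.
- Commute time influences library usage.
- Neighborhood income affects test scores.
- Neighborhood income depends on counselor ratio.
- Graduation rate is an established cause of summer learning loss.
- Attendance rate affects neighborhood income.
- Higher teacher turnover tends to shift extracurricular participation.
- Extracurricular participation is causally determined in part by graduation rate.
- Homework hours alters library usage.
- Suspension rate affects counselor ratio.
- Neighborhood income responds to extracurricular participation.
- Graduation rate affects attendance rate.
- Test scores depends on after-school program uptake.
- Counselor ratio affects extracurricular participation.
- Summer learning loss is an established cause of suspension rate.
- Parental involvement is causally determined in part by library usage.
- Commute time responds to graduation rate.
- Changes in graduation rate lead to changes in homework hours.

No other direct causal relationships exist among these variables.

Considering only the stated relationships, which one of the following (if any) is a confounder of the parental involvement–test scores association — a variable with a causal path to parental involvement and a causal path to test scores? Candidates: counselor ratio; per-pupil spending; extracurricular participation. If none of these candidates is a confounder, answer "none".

per-pupil spending

Per-pupil spending causes parental involvement (per-pupil spending → graduation rate → commute time → library usage → parental involvement) and also causes test scores (per-pupil spending → graduation rate → attendance rate → neighborhood income → test scores); it is a common cause of both.
Each of the other candidates lacks a causal path to at least one of parental involvement and test scores, so they do not confound the relationship.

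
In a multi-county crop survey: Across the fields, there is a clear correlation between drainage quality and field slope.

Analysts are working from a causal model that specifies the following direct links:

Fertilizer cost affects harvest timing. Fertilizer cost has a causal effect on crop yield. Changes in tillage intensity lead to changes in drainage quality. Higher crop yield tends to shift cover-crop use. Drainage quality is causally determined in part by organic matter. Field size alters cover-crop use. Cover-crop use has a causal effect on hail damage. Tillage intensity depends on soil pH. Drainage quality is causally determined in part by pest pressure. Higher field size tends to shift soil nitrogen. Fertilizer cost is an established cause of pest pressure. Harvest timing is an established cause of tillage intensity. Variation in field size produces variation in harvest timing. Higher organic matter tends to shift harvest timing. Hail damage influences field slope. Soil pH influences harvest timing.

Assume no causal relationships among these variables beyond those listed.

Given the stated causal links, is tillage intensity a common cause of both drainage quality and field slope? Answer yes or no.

no

Tillage intensity has no stated causal path to field slope. A confounder must cause both variables, so tillage intensity does not qualify.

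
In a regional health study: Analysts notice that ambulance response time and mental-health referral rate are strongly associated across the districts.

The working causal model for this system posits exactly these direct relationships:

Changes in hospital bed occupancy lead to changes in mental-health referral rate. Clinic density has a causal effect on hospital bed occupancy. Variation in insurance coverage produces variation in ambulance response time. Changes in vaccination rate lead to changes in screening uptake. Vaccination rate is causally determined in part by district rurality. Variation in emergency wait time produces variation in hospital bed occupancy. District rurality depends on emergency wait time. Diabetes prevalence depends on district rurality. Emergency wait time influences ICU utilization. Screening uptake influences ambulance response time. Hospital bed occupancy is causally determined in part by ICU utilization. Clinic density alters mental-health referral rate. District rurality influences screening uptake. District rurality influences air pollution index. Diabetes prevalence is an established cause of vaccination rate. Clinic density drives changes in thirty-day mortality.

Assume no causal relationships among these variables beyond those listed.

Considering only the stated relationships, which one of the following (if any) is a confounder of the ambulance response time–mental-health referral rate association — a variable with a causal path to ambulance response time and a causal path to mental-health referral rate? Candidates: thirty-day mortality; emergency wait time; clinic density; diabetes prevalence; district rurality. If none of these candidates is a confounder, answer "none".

Emergency wait time causes ambulance response time (emergency wait time → district rurality → screening uptake → ambulance response time) and also causes mental-health referral rate (emergency wait time → hospital bed occupancy → mental-health referral rate); it is a common cause of both.
Each of the other candidates lacks a causal path to at least one of ambulance response time and mental-health referral rate, so they do not confound the relationship.

emergency wait time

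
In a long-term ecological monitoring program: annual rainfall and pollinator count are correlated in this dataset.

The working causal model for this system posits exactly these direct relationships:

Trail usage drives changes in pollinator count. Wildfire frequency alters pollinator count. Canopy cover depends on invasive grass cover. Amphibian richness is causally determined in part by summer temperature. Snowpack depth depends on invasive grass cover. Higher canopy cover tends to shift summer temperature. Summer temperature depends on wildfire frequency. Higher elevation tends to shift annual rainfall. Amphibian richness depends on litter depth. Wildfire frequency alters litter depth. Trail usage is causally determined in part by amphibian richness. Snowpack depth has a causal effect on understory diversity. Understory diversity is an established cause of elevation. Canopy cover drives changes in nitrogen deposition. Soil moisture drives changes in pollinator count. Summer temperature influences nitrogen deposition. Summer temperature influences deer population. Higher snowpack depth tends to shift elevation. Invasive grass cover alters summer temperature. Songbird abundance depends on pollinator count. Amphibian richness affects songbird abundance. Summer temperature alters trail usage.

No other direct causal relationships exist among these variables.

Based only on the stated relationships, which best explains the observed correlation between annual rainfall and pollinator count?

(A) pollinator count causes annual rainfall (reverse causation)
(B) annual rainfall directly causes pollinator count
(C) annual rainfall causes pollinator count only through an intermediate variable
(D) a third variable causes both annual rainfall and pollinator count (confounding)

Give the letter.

Invasive grass cover causes annual rainfall (invasive grass cover → snowpack depth → elevation → annual rainfall) and pollinator count (invasive grass cover → summer temperature → trail usage → pollinator count) — a common cause creating the correlation.
There is no stated path from annual rainfall to pollinator count or from pollinator count to annual rainfall, so neither direct nor reverse causation applies.

D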